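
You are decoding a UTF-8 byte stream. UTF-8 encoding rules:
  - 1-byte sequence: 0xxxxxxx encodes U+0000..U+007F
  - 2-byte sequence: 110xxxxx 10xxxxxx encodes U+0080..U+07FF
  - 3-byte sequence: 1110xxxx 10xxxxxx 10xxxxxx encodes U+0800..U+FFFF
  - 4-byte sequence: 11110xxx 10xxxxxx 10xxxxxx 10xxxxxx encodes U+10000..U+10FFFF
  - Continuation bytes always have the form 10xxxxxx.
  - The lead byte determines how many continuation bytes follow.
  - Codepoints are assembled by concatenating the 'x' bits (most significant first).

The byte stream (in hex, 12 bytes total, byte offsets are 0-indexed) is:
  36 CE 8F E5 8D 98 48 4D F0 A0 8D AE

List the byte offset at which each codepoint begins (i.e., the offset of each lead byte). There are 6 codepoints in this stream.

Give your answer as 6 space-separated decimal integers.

Byte[0]=36: 1-byte ASCII. cp=U+0036
Byte[1]=CE: 2-byte lead, need 1 cont bytes. acc=0xE
Byte[2]=8F: continuation. acc=(acc<<6)|0x0F=0x38F
Completed: cp=U+038F (starts at byte 1)
Byte[3]=E5: 3-byte lead, need 2 cont bytes. acc=0x5
Byte[4]=8D: continuation. acc=(acc<<6)|0x0D=0x14D
Byte[5]=98: continuation. acc=(acc<<6)|0x18=0x5358
Completed: cp=U+5358 (starts at byte 3)
Byte[6]=48: 1-byte ASCII. cp=U+0048
Byte[7]=4D: 1-byte ASCII. cp=U+004D
Byte[8]=F0: 4-byte lead, need 3 cont bytes. acc=0x0
Byte[9]=A0: continuation. acc=(acc<<6)|0x20=0x20
Byte[10]=8D: continuation. acc=(acc<<6)|0x0D=0x80D
Byte[11]=AE: continuation. acc=(acc<<6)|0x2E=0x2036E
Completed: cp=U+2036E (starts at byte 8)

Answer: 0 1 3 6 7 8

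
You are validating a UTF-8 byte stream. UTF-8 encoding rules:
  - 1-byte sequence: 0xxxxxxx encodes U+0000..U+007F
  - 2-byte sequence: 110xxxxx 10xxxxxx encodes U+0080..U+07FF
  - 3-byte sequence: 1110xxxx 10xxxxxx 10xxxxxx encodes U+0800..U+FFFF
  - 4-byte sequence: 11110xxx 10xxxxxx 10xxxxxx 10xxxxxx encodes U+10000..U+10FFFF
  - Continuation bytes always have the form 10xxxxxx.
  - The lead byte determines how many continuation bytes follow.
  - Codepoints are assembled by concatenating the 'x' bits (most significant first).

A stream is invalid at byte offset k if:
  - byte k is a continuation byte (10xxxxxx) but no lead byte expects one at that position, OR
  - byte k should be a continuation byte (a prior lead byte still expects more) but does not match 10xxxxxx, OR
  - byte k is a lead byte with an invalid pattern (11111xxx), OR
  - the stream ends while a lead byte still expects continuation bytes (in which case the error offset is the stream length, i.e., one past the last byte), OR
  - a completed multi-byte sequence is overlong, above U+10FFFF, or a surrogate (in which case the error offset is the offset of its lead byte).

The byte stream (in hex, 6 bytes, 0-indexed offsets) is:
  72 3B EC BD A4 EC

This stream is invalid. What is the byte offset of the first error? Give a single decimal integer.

Byte[0]=72: 1-byte ASCII. cp=U+0072
Byte[1]=3B: 1-byte ASCII. cp=U+003B
Byte[2]=EC: 3-byte lead, need 2 cont bytes. acc=0xC
Byte[3]=BD: continuation. acc=(acc<<6)|0x3D=0x33D
Byte[4]=A4: continuation. acc=(acc<<6)|0x24=0xCF64
Completed: cp=U+CF64 (starts at byte 2)
Byte[5]=EC: 3-byte lead, need 2 cont bytes. acc=0xC
Byte[6]: stream ended, expected continuation. INVALID

Answer: 6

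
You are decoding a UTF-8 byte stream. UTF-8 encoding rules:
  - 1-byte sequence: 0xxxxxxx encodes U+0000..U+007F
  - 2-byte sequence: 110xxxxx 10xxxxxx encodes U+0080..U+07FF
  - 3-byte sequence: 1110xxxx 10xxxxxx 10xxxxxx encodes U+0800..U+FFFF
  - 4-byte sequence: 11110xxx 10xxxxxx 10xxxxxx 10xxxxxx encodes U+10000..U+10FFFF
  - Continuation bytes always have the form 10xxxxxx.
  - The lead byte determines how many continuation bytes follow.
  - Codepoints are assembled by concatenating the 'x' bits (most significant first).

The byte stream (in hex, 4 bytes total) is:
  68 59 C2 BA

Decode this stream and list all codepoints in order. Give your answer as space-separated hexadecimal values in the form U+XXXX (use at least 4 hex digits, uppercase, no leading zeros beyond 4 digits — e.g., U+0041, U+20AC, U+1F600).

Byte[0]=68: 1-byte ASCII. cp=U+0068
Byte[1]=59: 1-byte ASCII. cp=U+0059
Byte[2]=C2: 2-byte lead, need 1 cont bytes. acc=0x2
Byte[3]=BA: continuation. acc=(acc<<6)|0x3A=0xBA
Completed: cp=U+00BA (starts at byte 2)

Answer: U+0068 U+0059 U+00BA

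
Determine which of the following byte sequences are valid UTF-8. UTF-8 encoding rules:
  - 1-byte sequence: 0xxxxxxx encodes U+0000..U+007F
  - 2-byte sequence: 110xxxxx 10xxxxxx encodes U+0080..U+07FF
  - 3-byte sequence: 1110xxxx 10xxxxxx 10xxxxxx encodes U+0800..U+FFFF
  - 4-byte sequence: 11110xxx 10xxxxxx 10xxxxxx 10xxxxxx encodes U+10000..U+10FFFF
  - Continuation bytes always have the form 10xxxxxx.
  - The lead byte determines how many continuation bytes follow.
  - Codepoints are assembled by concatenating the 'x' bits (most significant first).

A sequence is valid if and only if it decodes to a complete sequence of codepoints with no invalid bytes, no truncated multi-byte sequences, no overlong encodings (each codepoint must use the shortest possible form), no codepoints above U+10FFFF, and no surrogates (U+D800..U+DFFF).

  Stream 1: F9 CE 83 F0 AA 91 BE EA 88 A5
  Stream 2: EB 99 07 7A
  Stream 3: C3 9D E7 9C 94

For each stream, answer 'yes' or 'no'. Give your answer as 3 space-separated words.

Answer: no no yes

Derivation:
Stream 1: error at byte offset 0. INVALID
Stream 2: error at byte offset 2. INVALID
Stream 3: decodes cleanly. VALID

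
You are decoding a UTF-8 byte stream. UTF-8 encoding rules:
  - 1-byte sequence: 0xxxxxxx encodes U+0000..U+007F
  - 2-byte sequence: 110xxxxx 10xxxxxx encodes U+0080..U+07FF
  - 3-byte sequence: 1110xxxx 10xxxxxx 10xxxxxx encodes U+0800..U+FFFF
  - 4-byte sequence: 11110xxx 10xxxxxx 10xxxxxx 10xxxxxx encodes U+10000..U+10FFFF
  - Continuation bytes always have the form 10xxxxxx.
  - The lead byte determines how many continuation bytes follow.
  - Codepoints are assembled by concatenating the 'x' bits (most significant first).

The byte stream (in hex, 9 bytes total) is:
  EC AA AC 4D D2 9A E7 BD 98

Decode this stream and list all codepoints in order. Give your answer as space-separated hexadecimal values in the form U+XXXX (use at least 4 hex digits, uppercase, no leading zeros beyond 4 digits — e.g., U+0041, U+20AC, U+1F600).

Byte[0]=EC: 3-byte lead, need 2 cont bytes. acc=0xC
Byte[1]=AA: continuation. acc=(acc<<6)|0x2A=0x32A
Byte[2]=AC: continuation. acc=(acc<<6)|0x2C=0xCAAC
Completed: cp=U+CAAC (starts at byte 0)
Byte[3]=4D: 1-byte ASCII. cp=U+004D
Byte[4]=D2: 2-byte lead, need 1 cont bytes. acc=0x12
Byte[5]=9A: continuation. acc=(acc<<6)|0x1A=0x49A
Completed: cp=U+049A (starts at byte 4)
Byte[6]=E7: 3-byte lead, need 2 cont bytes. acc=0x7
Byte[7]=BD: continuation. acc=(acc<<6)|0x3D=0x1FD
Byte[8]=98: continuation. acc=(acc<<6)|0x18=0x7F58
Completed: cp=U+7F58 (starts at byte 6)

Answer: U+CAAC U+004D U+049A U+7F58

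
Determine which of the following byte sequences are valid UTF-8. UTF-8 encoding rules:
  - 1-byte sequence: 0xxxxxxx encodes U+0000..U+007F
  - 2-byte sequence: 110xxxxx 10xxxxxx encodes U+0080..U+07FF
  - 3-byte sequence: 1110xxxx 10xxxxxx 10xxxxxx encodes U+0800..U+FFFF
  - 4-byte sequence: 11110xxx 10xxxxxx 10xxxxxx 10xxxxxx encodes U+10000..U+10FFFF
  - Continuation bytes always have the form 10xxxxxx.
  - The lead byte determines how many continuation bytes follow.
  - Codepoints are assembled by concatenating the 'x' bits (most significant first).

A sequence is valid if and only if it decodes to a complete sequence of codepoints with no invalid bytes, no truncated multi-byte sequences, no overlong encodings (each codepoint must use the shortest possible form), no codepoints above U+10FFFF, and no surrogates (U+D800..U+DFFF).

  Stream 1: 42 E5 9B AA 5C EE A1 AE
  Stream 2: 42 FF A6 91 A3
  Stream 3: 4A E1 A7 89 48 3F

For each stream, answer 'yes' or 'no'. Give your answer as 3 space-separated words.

Answer: yes no yes

Derivation:
Stream 1: decodes cleanly. VALID
Stream 2: error at byte offset 1. INVALID
Stream 3: decodes cleanly. VALID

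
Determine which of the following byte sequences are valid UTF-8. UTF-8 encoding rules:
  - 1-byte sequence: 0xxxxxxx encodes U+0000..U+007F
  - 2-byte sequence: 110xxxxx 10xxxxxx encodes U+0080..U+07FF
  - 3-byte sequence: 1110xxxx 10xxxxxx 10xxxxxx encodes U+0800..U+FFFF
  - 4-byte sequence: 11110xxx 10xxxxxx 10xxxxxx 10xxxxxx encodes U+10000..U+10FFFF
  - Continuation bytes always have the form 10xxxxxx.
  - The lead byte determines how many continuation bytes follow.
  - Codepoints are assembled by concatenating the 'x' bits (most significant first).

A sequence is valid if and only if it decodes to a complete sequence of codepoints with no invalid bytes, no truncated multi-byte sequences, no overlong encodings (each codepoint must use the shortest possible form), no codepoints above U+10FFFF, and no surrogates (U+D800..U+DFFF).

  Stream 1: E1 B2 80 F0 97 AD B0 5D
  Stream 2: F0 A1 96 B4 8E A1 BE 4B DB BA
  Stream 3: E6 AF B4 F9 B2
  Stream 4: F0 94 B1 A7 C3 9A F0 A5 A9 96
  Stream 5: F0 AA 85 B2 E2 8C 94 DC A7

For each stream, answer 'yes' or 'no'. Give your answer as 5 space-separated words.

Stream 1: decodes cleanly. VALID
Stream 2: error at byte offset 4. INVALID
Stream 3: error at byte offset 3. INVALID
Stream 4: decodes cleanly. VALID
Stream 5: decodes cleanly. VALID

Answer: yes no no yes yes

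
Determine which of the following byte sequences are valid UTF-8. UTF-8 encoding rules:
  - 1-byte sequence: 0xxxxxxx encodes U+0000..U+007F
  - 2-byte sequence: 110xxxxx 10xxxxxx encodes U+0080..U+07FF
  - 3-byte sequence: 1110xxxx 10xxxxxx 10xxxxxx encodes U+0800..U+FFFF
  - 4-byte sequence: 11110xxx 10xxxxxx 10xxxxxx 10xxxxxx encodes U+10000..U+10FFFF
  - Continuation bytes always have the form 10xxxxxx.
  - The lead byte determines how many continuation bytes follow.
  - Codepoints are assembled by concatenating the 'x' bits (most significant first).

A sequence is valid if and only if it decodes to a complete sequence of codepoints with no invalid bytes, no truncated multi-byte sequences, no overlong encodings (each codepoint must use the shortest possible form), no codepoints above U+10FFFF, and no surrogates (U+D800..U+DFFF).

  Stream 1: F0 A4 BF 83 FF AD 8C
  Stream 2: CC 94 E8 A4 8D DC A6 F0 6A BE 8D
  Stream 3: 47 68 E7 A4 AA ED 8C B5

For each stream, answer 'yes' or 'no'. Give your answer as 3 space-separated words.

Answer: no no yes

Derivation:
Stream 1: error at byte offset 4. INVALID
Stream 2: error at byte offset 8. INVALID
Stream 3: decodes cleanly. VALID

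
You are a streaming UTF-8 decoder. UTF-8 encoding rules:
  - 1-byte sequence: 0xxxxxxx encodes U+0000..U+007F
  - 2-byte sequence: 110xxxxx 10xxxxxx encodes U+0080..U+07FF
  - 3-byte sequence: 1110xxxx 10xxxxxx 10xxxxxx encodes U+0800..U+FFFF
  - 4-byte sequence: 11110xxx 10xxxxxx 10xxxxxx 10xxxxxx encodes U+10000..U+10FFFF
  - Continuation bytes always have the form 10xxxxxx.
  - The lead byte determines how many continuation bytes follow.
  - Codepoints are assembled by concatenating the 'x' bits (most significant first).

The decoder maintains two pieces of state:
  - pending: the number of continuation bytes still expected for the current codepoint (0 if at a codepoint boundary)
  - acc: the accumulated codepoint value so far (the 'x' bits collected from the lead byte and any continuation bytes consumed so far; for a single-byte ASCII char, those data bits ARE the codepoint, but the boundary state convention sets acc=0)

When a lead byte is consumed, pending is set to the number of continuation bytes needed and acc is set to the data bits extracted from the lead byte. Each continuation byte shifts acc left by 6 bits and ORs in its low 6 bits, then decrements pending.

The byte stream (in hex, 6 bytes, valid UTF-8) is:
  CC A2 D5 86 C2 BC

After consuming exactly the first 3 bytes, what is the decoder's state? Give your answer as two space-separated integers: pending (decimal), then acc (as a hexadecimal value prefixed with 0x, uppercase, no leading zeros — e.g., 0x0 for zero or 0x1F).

Answer: 1 0x15

Derivation:
Byte[0]=CC: 2-byte lead. pending=1, acc=0xC
Byte[1]=A2: continuation. acc=(acc<<6)|0x22=0x322, pending=0
Byte[2]=D5: 2-byte lead. pending=1, acc=0x15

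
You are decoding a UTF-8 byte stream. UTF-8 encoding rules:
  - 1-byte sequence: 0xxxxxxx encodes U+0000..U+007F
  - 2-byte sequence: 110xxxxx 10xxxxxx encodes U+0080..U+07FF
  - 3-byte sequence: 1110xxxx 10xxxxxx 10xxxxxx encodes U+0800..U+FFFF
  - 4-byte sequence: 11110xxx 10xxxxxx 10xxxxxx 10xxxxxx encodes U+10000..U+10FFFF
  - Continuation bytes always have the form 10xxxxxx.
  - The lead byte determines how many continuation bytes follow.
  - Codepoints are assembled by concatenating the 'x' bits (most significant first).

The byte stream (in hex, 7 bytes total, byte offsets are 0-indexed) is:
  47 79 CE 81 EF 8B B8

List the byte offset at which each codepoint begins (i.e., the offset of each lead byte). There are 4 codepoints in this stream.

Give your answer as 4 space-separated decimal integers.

Byte[0]=47: 1-byte ASCII. cp=U+0047
Byte[1]=79: 1-byte ASCII. cp=U+0079
Byte[2]=CE: 2-byte lead, need 1 cont bytes. acc=0xE
Byte[3]=81: continuation. acc=(acc<<6)|0x01=0x381
Completed: cp=U+0381 (starts at byte 2)
Byte[4]=EF: 3-byte lead, need 2 cont bytes. acc=0xF
Byte[5]=8B: continuation. acc=(acc<<6)|0x0B=0x3CB
Byte[6]=B8: continuation. acc=(acc<<6)|0x38=0xF2F8
Completed: cp=U+F2F8 (starts at byte 4)

Answer: 0 1 2 4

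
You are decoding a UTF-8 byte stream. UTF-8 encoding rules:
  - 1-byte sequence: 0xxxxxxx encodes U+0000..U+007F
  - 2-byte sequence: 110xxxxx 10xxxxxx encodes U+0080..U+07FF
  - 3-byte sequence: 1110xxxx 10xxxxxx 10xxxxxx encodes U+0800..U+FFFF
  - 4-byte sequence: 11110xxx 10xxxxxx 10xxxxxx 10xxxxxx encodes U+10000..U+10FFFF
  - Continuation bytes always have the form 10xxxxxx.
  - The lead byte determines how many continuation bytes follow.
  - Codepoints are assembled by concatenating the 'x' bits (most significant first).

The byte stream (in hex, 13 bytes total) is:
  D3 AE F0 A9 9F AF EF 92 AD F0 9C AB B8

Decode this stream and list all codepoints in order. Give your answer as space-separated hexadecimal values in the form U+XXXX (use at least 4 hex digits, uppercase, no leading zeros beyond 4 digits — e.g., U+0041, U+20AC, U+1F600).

Answer: U+04EE U+297EF U+F4AD U+1CAF8

Derivation:
Byte[0]=D3: 2-byte lead, need 1 cont bytes. acc=0x13
Byte[1]=AE: continuation. acc=(acc<<6)|0x2E=0x4EE
Completed: cp=U+04EE (starts at byte 0)
Byte[2]=F0: 4-byte lead, need 3 cont bytes. acc=0x0
Byte[3]=A9: continuation. acc=(acc<<6)|0x29=0x29
Byte[4]=9F: continuation. acc=(acc<<6)|0x1F=0xA5F
Byte[5]=AF: continuation. acc=(acc<<6)|0x2F=0x297EF
Completed: cp=U+297EF (starts at byte 2)
Byte[6]=EF: 3-byte lead, need 2 cont bytes. acc=0xF
Byte[7]=92: continuation. acc=(acc<<6)|0x12=0x3D2
Byte[8]=AD: continuation. acc=(acc<<6)|0x2D=0xF4AD
Completed: cp=U+F4AD (starts at byte 6)
Byte[9]=F0: 4-byte lead, need 3 cont bytes. acc=0x0
Byte[10]=9C: continuation. acc=(acc<<6)|0x1C=0x1C
Byte[11]=AB: continuation. acc=(acc<<6)|0x2B=0x72B
Byte[12]=B8: continuation. acc=(acc<<6)|0x38=0x1CAF8
Completed: cp=U+1CAF8 (starts at byte 9)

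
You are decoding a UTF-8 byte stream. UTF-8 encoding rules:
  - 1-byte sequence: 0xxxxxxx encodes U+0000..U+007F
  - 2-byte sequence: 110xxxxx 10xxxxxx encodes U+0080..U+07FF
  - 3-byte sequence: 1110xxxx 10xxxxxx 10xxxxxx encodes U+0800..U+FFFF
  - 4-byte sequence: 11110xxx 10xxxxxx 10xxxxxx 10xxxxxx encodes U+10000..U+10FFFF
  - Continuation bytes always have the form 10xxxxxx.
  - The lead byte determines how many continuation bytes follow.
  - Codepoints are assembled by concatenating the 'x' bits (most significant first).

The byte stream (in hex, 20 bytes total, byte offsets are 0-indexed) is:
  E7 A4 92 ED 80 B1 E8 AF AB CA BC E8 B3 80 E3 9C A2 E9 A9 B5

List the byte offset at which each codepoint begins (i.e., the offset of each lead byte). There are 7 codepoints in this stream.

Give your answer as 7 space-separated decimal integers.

Answer: 0 3 6 9 11 14 17

Derivation:
Byte[0]=E7: 3-byte lead, need 2 cont bytes. acc=0x7
Byte[1]=A4: continuation. acc=(acc<<6)|0x24=0x1E4
Byte[2]=92: continuation. acc=(acc<<6)|0x12=0x7912
Completed: cp=U+7912 (starts at byte 0)
Byte[3]=ED: 3-byte lead, need 2 cont bytes. acc=0xD
Byte[4]=80: continuation. acc=(acc<<6)|0x00=0x340
Byte[5]=B1: continuation. acc=(acc<<6)|0x31=0xD031
Completed: cp=U+D031 (starts at byte 3)
Byte[6]=E8: 3-byte lead, need 2 cont bytes. acc=0x8
Byte[7]=AF: continuation. acc=(acc<<6)|0x2F=0x22F
Byte[8]=AB: continuation. acc=(acc<<6)|0x2B=0x8BEB
Completed: cp=U+8BEB (starts at byte 6)
Byte[9]=CA: 2-byte lead, need 1 cont bytes. acc=0xA
Byte[10]=BC: continuation. acc=(acc<<6)|0x3C=0x2BC
Completed: cp=U+02BC (starts at byte 9)
Byte[11]=E8: 3-byte lead, need 2 cont bytes. acc=0x8
Byte[12]=B3: continuation. acc=(acc<<6)|0x33=0x233
Byte[13]=80: continuation. acc=(acc<<6)|0x00=0x8CC0
Completed: cp=U+8CC0 (starts at byte 11)
Byte[14]=E3: 3-byte lead, need 2 cont bytes. acc=0x3
Byte[15]=9C: continuation. acc=(acc<<6)|0x1C=0xDC
Byte[16]=A2: continuation. acc=(acc<<6)|0x22=0x3722
Completed: cp=U+3722 (starts at byte 14)
Byte[17]=E9: 3-byte lead, need 2 cont bytes. acc=0x9
Byte[18]=A9: continuation. acc=(acc<<6)|0x29=0x269
Byte[19]=B5: continuation. acc=(acc<<6)|0x35=0x9A75
Completed: cp=U+9A75 (starts at byte 17)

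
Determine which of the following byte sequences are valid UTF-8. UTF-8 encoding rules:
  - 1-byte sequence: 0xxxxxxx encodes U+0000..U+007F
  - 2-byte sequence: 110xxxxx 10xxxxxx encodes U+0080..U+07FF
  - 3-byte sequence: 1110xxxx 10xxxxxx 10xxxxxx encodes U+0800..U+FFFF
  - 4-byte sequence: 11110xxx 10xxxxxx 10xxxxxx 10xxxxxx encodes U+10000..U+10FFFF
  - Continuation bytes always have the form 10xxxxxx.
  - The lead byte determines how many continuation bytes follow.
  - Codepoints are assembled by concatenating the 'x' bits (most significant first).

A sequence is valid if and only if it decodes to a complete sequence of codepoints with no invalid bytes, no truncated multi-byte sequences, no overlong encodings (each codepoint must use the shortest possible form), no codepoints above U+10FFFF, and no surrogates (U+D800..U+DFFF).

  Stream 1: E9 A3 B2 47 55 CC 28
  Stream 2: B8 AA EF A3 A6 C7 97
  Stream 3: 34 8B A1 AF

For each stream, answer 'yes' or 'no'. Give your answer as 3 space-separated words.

Answer: no no no

Derivation:
Stream 1: error at byte offset 6. INVALID
Stream 2: error at byte offset 0. INVALID
Stream 3: error at byte offset 1. INVALID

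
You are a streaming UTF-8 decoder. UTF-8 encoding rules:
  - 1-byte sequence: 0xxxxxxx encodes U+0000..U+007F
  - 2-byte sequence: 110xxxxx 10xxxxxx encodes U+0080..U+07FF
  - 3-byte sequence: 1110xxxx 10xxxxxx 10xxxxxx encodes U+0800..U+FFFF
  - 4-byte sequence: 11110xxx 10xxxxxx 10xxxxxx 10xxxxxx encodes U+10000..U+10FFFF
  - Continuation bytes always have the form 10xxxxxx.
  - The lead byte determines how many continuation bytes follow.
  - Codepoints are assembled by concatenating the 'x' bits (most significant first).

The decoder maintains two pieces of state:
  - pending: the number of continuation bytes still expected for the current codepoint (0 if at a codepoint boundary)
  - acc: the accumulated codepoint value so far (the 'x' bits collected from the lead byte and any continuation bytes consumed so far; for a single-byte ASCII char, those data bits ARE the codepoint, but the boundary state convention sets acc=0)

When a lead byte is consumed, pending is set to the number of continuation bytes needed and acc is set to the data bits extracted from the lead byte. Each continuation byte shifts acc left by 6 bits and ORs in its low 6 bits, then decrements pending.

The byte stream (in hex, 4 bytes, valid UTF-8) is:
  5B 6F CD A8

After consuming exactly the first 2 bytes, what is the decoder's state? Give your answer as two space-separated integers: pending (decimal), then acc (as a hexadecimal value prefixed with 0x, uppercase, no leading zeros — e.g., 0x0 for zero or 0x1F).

Byte[0]=5B: 1-byte. pending=0, acc=0x0
Byte[1]=6F: 1-byte. pending=0, acc=0x0

Answer: 0 0x0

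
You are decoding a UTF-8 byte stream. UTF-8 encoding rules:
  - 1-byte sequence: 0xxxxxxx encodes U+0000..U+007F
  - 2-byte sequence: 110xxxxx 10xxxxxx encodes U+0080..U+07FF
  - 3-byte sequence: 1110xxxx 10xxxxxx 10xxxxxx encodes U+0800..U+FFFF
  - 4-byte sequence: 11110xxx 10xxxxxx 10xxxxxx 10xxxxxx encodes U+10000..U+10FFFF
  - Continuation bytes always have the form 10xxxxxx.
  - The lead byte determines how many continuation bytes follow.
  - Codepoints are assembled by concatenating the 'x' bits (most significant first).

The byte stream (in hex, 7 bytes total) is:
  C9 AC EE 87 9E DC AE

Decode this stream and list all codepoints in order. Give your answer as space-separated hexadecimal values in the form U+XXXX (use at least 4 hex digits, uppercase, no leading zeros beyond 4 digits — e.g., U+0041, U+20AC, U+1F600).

Byte[0]=C9: 2-byte lead, need 1 cont bytes. acc=0x9
Byte[1]=AC: continuation. acc=(acc<<6)|0x2C=0x26C
Completed: cp=U+026C (starts at byte 0)
Byte[2]=EE: 3-byte lead, need 2 cont bytes. acc=0xE
Byte[3]=87: continuation. acc=(acc<<6)|0x07=0x387
Byte[4]=9E: continuation. acc=(acc<<6)|0x1E=0xE1DE
Completed: cp=U+E1DE (starts at byte 2)
Byte[5]=DC: 2-byte lead, need 1 cont bytes. acc=0x1C
Byte[6]=AE: continuation. acc=(acc<<6)|0x2E=0x72E
Completed: cp=U+072E (starts at byte 5)

Answer: U+026C U+E1DE U+072E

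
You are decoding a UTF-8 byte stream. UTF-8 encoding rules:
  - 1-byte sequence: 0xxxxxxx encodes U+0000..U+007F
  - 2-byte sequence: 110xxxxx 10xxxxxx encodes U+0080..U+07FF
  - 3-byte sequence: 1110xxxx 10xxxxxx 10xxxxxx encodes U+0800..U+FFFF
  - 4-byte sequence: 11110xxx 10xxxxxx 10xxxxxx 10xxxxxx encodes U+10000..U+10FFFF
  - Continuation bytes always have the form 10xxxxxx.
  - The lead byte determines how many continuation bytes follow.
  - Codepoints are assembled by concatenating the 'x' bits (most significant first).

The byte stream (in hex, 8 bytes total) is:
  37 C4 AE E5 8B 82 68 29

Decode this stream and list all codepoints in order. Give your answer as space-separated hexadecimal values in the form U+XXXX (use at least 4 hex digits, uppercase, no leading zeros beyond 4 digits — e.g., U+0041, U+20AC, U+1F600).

Answer: U+0037 U+012E U+52C2 U+0068 U+0029

Derivation:
Byte[0]=37: 1-byte ASCII. cp=U+0037
Byte[1]=C4: 2-byte lead, need 1 cont bytes. acc=0x4
Byte[2]=AE: continuation. acc=(acc<<6)|0x2E=0x12E
Completed: cp=U+012E (starts at byte 1)
Byte[3]=E5: 3-byte lead, need 2 cont bytes. acc=0x5
Byte[4]=8B: continuation. acc=(acc<<6)|0x0B=0x14B
Byte[5]=82: continuation. acc=(acc<<6)|0x02=0x52C2
Completed: cp=U+52C2 (starts at byte 3)
Byte[6]=68: 1-byte ASCII. cp=U+0068
Byte[7]=29: 1-byte ASCII. cp=U+0029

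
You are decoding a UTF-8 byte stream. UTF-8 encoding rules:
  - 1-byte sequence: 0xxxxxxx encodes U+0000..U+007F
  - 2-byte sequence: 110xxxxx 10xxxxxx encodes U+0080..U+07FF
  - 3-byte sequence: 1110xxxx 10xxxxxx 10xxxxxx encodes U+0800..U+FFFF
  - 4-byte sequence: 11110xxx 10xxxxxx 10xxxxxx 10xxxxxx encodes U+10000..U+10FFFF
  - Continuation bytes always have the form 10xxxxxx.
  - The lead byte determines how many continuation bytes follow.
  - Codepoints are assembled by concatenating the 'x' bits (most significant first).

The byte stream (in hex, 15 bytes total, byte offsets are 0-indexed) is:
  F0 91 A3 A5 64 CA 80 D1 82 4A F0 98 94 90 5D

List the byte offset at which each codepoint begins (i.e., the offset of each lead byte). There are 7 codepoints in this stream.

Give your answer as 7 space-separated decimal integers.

Byte[0]=F0: 4-byte lead, need 3 cont bytes. acc=0x0
Byte[1]=91: continuation. acc=(acc<<6)|0x11=0x11
Byte[2]=A3: continuation. acc=(acc<<6)|0x23=0x463
Byte[3]=A5: continuation. acc=(acc<<6)|0x25=0x118E5
Completed: cp=U+118E5 (starts at byte 0)
Byte[4]=64: 1-byte ASCII. cp=U+0064
Byte[5]=CA: 2-byte lead, need 1 cont bytes. acc=0xA
Byte[6]=80: continuation. acc=(acc<<6)|0x00=0x280
Completed: cp=U+0280 (starts at byte 5)
Byte[7]=D1: 2-byte lead, need 1 cont bytes. acc=0x11
Byte[8]=82: continuation. acc=(acc<<6)|0x02=0x442
Completed: cp=U+0442 (starts at byte 7)
Byte[9]=4A: 1-byte ASCII. cp=U+004A
Byte[10]=F0: 4-byte lead, need 3 cont bytes. acc=0x0
Byte[11]=98: continuation. acc=(acc<<6)|0x18=0x18
Byte[12]=94: continuation. acc=(acc<<6)|0x14=0x614
Byte[13]=90: continuation. acc=(acc<<6)|0x10=0x18510
Completed: cp=U+18510 (starts at byte 10)
Byte[14]=5D: 1-byte ASCII. cp=U+005D

Answer: 0 4 5 7 9 10 14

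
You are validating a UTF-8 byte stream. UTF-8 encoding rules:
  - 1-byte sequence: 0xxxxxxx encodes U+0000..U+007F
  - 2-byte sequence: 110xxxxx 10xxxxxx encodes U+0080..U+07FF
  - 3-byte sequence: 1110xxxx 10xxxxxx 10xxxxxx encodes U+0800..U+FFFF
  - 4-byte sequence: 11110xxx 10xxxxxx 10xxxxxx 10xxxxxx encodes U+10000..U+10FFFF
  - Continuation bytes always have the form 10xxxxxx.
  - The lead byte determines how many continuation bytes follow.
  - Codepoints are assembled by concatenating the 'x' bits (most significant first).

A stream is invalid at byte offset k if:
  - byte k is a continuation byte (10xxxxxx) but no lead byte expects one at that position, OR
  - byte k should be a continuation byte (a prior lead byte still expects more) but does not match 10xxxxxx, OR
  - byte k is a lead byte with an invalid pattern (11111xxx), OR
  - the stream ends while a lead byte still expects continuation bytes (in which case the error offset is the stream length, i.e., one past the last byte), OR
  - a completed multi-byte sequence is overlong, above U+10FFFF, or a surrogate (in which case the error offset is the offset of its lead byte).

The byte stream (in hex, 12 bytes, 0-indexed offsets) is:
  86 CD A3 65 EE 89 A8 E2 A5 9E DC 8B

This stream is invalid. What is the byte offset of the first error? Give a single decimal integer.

Answer: 0

Derivation:
Byte[0]=86: INVALID lead byte (not 0xxx/110x/1110/11110)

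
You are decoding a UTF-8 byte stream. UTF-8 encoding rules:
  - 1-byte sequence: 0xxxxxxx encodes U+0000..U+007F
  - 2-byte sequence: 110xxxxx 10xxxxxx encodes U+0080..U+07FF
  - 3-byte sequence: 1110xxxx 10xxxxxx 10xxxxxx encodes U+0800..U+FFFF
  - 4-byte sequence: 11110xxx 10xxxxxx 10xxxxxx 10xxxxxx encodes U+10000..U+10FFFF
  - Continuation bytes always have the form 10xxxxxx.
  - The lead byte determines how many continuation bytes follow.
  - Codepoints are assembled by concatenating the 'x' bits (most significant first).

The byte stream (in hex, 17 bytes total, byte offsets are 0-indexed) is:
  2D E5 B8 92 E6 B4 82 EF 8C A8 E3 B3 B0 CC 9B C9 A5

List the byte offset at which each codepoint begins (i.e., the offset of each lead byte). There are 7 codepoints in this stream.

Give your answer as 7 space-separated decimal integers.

Answer: 0 1 4 7 10 13 15

Derivation:
Byte[0]=2D: 1-byte ASCII. cp=U+002D
Byte[1]=E5: 3-byte lead, need 2 cont bytes. acc=0x5
Byte[2]=B8: continuation. acc=(acc<<6)|0x38=0x178
Byte[3]=92: continuation. acc=(acc<<6)|0x12=0x5E12
Completed: cp=U+5E12 (starts at byte 1)
Byte[4]=E6: 3-byte lead, need 2 cont bytes. acc=0x6
Byte[5]=B4: continuation. acc=(acc<<6)|0x34=0x1B4
Byte[6]=82: continuation. acc=(acc<<6)|0x02=0x6D02
Completed: cp=U+6D02 (starts at byte 4)
Byte[7]=EF: 3-byte lead, need 2 cont bytes. acc=0xF
Byte[8]=8C: continuation. acc=(acc<<6)|0x0C=0x3CC
Byte[9]=A8: continuation. acc=(acc<<6)|0x28=0xF328
Completed: cp=U+F328 (starts at byte 7)
Byte[10]=E3: 3-byte lead, need 2 cont bytes. acc=0x3
Byte[11]=B3: continuation. acc=(acc<<6)|0x33=0xF3
Byte[12]=B0: continuation. acc=(acc<<6)|0x30=0x3CF0
Completed: cp=U+3CF0 (starts at byte 10)
Byte[13]=CC: 2-byte lead, need 1 cont bytes. acc=0xC
Byte[14]=9B: continuation. acc=(acc<<6)|0x1B=0x31B
Completed: cp=U+031B (starts at byte 13)
Byte[15]=C9: 2-byte lead, need 1 cont bytes. acc=0x9
Byte[16]=A5: continuation. acc=(acc<<6)|0x25=0x265
Completed: cp=U+0265 (starts at byte 15)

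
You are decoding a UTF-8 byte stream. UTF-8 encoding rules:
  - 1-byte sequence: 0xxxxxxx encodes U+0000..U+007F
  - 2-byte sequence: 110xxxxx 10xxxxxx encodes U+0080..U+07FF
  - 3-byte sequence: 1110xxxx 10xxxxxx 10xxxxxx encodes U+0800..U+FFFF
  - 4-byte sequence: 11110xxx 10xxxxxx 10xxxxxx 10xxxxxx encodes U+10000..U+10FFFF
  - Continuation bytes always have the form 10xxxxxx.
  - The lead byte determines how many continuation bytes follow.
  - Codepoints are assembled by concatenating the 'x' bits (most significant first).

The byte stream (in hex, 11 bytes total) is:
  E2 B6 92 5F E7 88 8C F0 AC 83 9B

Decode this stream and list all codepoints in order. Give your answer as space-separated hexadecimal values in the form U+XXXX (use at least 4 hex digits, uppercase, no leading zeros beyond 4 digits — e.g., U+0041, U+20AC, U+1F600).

Answer: U+2D92 U+005F U+720C U+2C0DB

Derivation:
Byte[0]=E2: 3-byte lead, need 2 cont bytes. acc=0x2
Byte[1]=B6: continuation. acc=(acc<<6)|0x36=0xB6
Byte[2]=92: continuation. acc=(acc<<6)|0x12=0x2D92
Completed: cp=U+2D92 (starts at byte 0)
Byte[3]=5F: 1-byte ASCII. cp=U+005F
Byte[4]=E7: 3-byte lead, need 2 cont bytes. acc=0x7
Byte[5]=88: continuation. acc=(acc<<6)|0x08=0x1C8
Byte[6]=8C: continuation. acc=(acc<<6)|0x0C=0x720C
Completed: cp=U+720C (starts at byte 4)
Byte[7]=F0: 4-byte lead, need 3 cont bytes. acc=0x0
Byte[8]=AC: continuation. acc=(acc<<6)|0x2C=0x2C
Byte[9]=83: continuation. acc=(acc<<6)|0x03=0xB03
Byte[10]=9B: continuation. acc=(acc<<6)|0x1B=0x2C0DB
Completed: cp=U+2C0DB (starts at byte 7)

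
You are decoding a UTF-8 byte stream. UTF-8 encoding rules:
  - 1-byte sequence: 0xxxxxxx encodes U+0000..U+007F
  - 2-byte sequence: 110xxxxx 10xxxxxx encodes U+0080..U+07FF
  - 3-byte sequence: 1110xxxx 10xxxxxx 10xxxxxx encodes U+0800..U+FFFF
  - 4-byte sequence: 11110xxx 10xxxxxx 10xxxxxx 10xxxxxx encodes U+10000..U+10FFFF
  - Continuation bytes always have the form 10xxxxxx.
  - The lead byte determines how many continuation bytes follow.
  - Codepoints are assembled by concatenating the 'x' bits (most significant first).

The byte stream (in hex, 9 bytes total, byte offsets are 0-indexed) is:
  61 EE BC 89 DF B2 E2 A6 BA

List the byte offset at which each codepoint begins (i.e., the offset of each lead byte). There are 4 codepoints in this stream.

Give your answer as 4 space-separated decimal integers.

Answer: 0 1 4 6

Derivation:
Byte[0]=61: 1-byte ASCII. cp=U+0061
Byte[1]=EE: 3-byte lead, need 2 cont bytes. acc=0xE
Byte[2]=BC: continuation. acc=(acc<<6)|0x3C=0x3BC
Byte[3]=89: continuation. acc=(acc<<6)|0x09=0xEF09
Completed: cp=U+EF09 (starts at byte 1)
Byte[4]=DF: 2-byte lead, need 1 cont bytes. acc=0x1F
Byte[5]=B2: continuation. acc=(acc<<6)|0x32=0x7F2
Completed: cp=U+07F2 (starts at byte 4)
Byte[6]=E2: 3-byte lead, need 2 cont bytes. acc=0x2
Byte[7]=A6: continuation. acc=(acc<<6)|0x26=0xA6
Byte[8]=BA: continuation. acc=(acc<<6)|0x3A=0x29BA
Completed: cp=U+29BA (starts at byte 6)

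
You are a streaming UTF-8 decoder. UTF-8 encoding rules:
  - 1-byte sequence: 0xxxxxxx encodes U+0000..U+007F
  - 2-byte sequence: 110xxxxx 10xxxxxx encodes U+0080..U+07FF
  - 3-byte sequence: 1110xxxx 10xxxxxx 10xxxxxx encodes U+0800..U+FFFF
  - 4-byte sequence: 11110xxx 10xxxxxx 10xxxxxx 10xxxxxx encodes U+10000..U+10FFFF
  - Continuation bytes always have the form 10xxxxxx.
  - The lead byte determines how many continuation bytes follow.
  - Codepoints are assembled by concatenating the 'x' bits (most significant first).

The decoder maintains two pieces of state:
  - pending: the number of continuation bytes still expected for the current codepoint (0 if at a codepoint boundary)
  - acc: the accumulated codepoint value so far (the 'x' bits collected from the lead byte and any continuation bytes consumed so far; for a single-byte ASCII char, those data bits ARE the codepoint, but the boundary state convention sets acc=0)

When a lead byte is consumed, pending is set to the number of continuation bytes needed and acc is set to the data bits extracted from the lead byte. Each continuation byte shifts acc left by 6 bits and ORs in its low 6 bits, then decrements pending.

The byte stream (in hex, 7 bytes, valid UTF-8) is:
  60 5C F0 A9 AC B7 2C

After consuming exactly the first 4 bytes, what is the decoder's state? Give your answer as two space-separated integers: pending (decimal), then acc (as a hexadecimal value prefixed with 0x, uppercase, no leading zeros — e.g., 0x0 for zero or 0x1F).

Byte[0]=60: 1-byte. pending=0, acc=0x0
Byte[1]=5C: 1-byte. pending=0, acc=0x0
Byte[2]=F0: 4-byte lead. pending=3, acc=0x0
Byte[3]=A9: continuation. acc=(acc<<6)|0x29=0x29, pending=2

Answer: 2 0x29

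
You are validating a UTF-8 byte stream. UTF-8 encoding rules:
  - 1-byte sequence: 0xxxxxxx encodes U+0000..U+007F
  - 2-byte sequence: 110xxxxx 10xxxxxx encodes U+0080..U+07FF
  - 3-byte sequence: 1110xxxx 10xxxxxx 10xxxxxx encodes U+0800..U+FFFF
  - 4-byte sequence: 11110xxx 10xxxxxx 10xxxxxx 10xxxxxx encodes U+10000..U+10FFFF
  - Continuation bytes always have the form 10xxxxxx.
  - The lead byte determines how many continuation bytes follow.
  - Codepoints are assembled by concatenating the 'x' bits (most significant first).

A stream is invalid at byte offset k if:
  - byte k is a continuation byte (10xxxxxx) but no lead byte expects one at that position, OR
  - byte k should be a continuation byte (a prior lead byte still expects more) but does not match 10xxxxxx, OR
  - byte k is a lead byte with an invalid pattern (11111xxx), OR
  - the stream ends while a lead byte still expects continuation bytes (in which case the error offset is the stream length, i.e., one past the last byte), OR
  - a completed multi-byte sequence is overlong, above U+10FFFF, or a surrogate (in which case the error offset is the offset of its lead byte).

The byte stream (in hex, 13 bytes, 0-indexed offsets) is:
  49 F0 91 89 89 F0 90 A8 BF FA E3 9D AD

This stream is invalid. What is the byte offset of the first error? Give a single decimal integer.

Byte[0]=49: 1-byte ASCII. cp=U+0049
Byte[1]=F0: 4-byte lead, need 3 cont bytes. acc=0x0
Byte[2]=91: continuation. acc=(acc<<6)|0x11=0x11
Byte[3]=89: continuation. acc=(acc<<6)|0x09=0x449
Byte[4]=89: continuation. acc=(acc<<6)|0x09=0x11249
Completed: cp=U+11249 (starts at byte 1)
Byte[5]=F0: 4-byte lead, need 3 cont bytes. acc=0x0
Byte[6]=90: continuation. acc=(acc<<6)|0x10=0x10
Byte[7]=A8: continuation. acc=(acc<<6)|0x28=0x428
Byte[8]=BF: continuation. acc=(acc<<6)|0x3F=0x10A3F
Completed: cp=U+10A3F (starts at byte 5)
Byte[9]=FA: INVALID lead byte (not 0xxx/110x/1110/11110)

Answer: 9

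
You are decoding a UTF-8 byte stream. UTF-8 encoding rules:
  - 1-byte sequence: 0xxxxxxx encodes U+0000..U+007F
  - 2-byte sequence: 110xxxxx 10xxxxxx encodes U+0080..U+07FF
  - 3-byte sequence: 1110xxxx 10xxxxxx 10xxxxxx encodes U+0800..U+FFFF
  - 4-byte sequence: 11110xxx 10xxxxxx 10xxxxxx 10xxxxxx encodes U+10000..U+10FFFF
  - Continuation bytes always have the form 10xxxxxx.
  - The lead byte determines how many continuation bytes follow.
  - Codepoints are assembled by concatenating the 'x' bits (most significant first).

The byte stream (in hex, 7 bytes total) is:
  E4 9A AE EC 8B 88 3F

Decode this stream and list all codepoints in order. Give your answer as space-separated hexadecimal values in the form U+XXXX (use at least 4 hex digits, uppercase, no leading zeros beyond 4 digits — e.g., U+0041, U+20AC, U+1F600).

Byte[0]=E4: 3-byte lead, need 2 cont bytes. acc=0x4
Byte[1]=9A: continuation. acc=(acc<<6)|0x1A=0x11A
Byte[2]=AE: continuation. acc=(acc<<6)|0x2E=0x46AE
Completed: cp=U+46AE (starts at byte 0)
Byte[3]=EC: 3-byte lead, need 2 cont bytes. acc=0xC
Byte[4]=8B: continuation. acc=(acc<<6)|0x0B=0x30B
Byte[5]=88: continuation. acc=(acc<<6)|0x08=0xC2C8
Completed: cp=U+C2C8 (starts at byte 3)
Byte[6]=3F: 1-byte ASCII. cp=U+003F

Answer: U+46AE U+C2C8 U+003F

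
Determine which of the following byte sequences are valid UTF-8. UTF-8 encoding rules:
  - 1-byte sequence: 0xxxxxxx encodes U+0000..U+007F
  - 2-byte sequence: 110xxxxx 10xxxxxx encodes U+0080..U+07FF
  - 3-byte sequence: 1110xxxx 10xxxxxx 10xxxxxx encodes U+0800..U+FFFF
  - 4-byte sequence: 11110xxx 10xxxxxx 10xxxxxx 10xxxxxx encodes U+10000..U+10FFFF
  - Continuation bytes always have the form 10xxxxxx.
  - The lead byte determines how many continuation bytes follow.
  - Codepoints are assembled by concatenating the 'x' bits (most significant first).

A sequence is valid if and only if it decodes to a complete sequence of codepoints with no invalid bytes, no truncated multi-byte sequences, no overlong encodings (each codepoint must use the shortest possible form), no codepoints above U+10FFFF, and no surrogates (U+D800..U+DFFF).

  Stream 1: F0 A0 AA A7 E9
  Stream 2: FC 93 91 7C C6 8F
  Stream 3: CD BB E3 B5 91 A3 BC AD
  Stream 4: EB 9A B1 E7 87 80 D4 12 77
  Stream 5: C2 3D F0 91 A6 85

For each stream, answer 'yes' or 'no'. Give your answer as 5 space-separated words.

Stream 1: error at byte offset 5. INVALID
Stream 2: error at byte offset 0. INVALID
Stream 3: error at byte offset 5. INVALID
Stream 4: error at byte offset 7. INVALID
Stream 5: error at byte offset 1. INVALID

Answer: no no no no no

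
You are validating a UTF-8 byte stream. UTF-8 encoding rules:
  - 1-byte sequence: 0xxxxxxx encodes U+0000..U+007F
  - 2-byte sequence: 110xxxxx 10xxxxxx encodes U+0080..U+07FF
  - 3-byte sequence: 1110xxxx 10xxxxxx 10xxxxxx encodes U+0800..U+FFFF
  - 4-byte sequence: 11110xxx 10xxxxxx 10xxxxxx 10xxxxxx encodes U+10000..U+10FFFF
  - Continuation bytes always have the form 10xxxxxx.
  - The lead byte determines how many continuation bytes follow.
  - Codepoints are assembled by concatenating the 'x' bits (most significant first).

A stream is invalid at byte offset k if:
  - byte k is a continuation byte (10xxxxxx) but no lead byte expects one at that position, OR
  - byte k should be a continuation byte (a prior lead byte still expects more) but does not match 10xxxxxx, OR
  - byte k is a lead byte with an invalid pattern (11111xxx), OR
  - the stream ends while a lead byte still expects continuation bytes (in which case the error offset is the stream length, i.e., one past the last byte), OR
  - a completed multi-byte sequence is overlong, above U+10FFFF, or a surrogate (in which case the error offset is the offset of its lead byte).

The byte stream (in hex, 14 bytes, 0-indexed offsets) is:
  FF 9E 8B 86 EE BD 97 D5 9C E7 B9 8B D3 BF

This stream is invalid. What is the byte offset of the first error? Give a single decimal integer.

Answer: 0

Derivation:
Byte[0]=FF: INVALID lead byte (not 0xxx/110x/1110/11110)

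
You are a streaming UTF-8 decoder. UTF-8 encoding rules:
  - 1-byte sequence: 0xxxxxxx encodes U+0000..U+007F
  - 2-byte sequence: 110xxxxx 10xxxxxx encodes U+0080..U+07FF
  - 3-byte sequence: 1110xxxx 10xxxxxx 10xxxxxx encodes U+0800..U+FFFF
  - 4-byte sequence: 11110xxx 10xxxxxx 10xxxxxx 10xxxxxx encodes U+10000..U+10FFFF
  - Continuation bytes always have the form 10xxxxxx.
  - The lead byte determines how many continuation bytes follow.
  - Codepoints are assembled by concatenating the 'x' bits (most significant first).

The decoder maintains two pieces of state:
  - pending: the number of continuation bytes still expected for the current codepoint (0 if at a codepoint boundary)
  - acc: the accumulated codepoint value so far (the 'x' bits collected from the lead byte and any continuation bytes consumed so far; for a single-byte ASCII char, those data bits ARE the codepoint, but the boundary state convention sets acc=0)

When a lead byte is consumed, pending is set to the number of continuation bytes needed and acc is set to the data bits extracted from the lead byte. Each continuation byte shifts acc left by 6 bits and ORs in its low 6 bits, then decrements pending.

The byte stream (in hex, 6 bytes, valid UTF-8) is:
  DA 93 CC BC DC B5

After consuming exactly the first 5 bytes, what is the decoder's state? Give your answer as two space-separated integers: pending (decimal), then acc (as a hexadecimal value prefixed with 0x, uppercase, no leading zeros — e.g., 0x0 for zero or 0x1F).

Byte[0]=DA: 2-byte lead. pending=1, acc=0x1A
Byte[1]=93: continuation. acc=(acc<<6)|0x13=0x693, pending=0
Byte[2]=CC: 2-byte lead. pending=1, acc=0xC
Byte[3]=BC: continuation. acc=(acc<<6)|0x3C=0x33C, pending=0
Byte[4]=DC: 2-byte lead. pending=1, acc=0x1C

Answer: 1 0x1C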